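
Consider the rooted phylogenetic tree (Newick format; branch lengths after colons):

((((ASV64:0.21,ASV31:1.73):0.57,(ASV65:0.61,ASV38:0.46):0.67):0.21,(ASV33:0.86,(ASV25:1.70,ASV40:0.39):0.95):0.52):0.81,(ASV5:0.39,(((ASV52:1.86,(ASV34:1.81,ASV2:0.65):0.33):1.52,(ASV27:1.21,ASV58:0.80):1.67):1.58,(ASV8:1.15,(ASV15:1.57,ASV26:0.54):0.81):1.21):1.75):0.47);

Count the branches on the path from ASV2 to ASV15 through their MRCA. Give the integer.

The MRCA of ASV2 and ASV15 is the node subtending (((ASV52,(ASV34,ASV2)),(ASV27,ASV58)),(ASV8,(ASV15,ASV26))).
From ASV2 up to that node: 4 branches. From ASV15 up to the same node: 3 branches. Total: 4 + 3 = 7.

7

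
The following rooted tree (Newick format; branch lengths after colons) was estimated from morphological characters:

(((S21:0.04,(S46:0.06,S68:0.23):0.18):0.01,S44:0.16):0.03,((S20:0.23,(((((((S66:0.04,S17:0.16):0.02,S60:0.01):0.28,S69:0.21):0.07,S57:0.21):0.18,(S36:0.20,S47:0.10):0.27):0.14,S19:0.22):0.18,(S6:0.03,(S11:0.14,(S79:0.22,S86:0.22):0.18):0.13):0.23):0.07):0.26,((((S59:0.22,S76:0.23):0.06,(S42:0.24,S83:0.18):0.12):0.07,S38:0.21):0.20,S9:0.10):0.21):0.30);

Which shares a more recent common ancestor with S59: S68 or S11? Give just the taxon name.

S11

The MRCA of S59 and S11 subtends ((S20,(((((((S66,S17),S60),S69),S57),(S36,S47)),S19),(S6,(S11,(S79,S86))))),((((S59,S76),(S42,S83)),S38),S9)) (19 taxa).
The MRCA of S59 and S68 is the root, subtending the entire tree (23 taxa).
The first is nested inside the second, so S59 shares a more recent common ancestor with S11.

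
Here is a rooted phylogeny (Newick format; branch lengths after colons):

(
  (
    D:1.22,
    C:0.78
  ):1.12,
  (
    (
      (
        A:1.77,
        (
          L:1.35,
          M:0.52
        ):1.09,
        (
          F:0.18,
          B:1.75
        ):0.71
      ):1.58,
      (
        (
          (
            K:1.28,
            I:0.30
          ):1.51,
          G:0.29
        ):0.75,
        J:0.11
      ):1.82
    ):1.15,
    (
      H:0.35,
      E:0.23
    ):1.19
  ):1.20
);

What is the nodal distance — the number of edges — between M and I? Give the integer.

The MRCA of M and I is the node subtending ((A,(L,M),(F,B)),(((K,I),G),J)).
From M up to that node: 3 branches. From I up to the same node: 4 branches. Total: 3 + 4 = 7.

7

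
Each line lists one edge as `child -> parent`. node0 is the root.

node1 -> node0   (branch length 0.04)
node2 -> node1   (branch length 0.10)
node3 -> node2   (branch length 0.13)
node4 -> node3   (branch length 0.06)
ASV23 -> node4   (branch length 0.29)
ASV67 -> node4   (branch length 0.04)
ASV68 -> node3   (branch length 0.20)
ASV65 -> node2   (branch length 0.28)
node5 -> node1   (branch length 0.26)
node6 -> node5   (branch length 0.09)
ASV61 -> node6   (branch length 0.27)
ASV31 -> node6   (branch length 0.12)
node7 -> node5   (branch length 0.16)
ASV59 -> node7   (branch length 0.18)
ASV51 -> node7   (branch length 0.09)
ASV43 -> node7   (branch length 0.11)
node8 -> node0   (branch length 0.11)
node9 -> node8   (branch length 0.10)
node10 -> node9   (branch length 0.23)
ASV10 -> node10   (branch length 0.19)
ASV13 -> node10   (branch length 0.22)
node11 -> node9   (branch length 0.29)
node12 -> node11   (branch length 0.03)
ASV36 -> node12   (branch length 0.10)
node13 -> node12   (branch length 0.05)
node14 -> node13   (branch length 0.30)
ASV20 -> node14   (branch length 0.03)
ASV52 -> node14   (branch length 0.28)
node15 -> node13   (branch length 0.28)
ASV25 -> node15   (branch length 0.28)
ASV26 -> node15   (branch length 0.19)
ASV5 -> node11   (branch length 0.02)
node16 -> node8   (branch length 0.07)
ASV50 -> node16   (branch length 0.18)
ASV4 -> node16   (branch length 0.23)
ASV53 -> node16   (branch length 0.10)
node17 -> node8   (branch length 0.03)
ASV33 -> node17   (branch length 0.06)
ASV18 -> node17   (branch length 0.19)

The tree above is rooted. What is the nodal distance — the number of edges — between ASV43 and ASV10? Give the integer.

8

The MRCA of ASV43 and ASV10 is the root of the tree.
From ASV43 up to that node: 4 branches. From ASV10 up to the same node: 4 branches. Total: 4 + 4 = 8.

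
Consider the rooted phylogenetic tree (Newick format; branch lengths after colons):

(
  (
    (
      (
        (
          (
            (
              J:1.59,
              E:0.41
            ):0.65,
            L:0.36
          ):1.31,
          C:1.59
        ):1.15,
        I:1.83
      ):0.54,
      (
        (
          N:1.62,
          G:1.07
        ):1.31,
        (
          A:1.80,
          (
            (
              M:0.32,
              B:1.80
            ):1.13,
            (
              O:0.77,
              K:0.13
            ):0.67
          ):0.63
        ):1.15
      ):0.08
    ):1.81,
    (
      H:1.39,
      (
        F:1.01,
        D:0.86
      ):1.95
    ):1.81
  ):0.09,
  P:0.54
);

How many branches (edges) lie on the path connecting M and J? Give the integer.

The MRCA of M and J is the node subtending (((((J,E),L),C),I),((N,G),(A,((M,B),(O,K))))).
From M up to that node: 5 branches. From J up to the same node: 5 branches. Total: 5 + 5 = 10.

10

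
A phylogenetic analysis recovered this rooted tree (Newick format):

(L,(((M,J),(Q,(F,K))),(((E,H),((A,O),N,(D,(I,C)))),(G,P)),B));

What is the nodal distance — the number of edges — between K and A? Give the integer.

The MRCA of K and A is the node subtending (((M,J),(Q,(F,K))),(((E,H),((A,O),N,(D,(I,C)))),(G,P)),B).
From K up to that node: 4 branches. From A up to the same node: 5 branches. Total: 4 + 5 = 9.

9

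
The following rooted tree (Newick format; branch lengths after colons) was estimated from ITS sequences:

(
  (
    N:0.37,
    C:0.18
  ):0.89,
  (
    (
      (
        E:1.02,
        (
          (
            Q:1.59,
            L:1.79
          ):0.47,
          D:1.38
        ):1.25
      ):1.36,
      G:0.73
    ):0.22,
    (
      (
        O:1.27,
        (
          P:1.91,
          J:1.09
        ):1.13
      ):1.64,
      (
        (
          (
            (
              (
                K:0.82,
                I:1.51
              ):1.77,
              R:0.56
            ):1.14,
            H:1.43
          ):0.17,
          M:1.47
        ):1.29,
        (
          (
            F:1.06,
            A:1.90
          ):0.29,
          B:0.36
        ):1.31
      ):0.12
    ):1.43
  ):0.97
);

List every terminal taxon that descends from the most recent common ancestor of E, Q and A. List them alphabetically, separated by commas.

A, B, D, E, F, G, H, I, J, K, L, M, O, P, Q, R

Tracing E: it sits inside (E,((Q,L),D)).
Tracing Q: it sits inside (Q,L).
Tracing A: it sits inside (F,A).
The smallest clade enclosing all 3 is (((E,((Q,L),D)),G),((O,(P,J)),(((((K,I),R),H),M),((F,A),B)))); the answer is its 16 terminal taxa in alphabetical order.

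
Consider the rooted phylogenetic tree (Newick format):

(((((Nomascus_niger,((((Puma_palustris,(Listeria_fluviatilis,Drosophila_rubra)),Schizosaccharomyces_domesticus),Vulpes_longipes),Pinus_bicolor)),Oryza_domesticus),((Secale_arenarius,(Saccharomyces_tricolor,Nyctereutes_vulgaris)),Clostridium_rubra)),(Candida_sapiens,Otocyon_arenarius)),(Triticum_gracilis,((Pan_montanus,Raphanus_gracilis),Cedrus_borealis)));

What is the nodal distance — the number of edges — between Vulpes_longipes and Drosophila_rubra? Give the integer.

The MRCA of Vulpes_longipes and Drosophila_rubra is the node subtending (((Puma_palustris,(Listeria_fluviatilis,Drosophila_rubra)),Schizosaccharomyces_domesticus),Vulpes_longipes).
From Vulpes_longipes up to that node: 1 branch. From Drosophila_rubra up to the same node: 4 branches. Total: 1 + 4 = 5.

5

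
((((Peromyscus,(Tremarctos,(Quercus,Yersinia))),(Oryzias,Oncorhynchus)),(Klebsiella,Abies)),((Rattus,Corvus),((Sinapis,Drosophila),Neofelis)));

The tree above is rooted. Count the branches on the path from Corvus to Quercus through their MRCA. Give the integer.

9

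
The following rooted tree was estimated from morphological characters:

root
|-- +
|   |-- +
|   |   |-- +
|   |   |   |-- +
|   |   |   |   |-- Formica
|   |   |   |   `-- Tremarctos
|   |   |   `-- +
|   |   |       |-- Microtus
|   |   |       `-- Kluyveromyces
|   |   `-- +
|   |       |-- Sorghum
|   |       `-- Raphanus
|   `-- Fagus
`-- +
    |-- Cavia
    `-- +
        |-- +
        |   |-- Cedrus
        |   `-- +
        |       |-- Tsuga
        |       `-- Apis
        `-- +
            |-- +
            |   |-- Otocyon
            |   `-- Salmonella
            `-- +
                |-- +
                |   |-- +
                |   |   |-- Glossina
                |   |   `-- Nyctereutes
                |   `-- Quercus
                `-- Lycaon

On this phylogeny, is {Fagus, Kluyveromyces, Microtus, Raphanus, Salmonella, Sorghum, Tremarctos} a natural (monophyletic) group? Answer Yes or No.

The MRCA of the listed taxa is the root, so the smallest clade containing them is the whole tree.
That clade also contains Apis, Cavia, Cedrus, Formica, Glossina, Lycaon, Nyctereutes, Otocyon, Quercus, Tsuga, which are not in the proposed group, so the group is not monophyletic.

No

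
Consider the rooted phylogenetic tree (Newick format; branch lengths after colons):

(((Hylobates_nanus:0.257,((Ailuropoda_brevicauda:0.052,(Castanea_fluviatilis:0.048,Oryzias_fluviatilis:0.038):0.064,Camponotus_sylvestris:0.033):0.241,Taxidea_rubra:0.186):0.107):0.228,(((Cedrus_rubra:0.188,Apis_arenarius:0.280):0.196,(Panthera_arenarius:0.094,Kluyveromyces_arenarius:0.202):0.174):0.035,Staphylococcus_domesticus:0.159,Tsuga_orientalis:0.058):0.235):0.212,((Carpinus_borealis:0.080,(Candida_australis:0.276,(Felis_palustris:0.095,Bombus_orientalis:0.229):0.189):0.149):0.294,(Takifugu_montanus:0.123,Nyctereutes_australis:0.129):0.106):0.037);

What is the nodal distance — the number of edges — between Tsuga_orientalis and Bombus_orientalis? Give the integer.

The MRCA of Tsuga_orientalis and Bombus_orientalis is the root of the tree.
From Tsuga_orientalis up to that node: 3 branches. From Bombus_orientalis up to the same node: 5 branches. Total: 3 + 5 = 8.

8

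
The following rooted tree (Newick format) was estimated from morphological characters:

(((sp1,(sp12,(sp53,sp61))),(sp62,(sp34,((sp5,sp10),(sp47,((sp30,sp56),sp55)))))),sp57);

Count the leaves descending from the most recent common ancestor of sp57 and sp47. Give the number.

13

The MRCA of sp57 and sp47 is the root, so the clade is the entire tree.
That clade contains 13 terminal taxa: sp1, sp10, sp12, sp30, sp34, sp47, sp5, sp53, sp55, sp56, sp57, sp61, sp62.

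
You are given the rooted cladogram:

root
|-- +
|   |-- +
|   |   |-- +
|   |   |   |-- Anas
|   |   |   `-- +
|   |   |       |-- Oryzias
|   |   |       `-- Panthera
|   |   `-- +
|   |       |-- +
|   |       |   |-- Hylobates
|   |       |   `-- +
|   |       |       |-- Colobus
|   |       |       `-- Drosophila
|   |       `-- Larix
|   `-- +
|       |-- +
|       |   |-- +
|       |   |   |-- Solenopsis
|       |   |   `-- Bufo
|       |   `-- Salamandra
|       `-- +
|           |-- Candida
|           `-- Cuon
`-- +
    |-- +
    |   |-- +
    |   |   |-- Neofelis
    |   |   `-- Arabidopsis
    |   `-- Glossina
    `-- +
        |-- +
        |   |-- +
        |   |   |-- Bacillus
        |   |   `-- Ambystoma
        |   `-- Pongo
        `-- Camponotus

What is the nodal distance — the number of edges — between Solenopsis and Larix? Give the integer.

The MRCA of Solenopsis and Larix is the node subtending (((Anas,(Oryzias,Panthera)),((Hylobates,(Colobus,Drosophila)),Larix)),(((Solenopsis,Bufo),Salamandra),(Candida,Cuon))).
From Solenopsis up to that node: 4 branches. From Larix up to the same node: 3 branches. Total: 4 + 3 = 7.

7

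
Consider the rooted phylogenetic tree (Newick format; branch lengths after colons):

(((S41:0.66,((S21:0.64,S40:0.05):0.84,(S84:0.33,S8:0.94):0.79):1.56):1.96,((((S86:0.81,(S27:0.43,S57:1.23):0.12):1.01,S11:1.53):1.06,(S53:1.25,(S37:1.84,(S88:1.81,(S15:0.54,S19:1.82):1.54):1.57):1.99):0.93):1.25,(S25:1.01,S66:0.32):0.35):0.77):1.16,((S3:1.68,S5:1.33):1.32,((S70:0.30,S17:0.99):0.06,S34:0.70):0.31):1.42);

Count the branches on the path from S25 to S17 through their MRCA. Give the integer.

The MRCA of S25 and S17 is the root of the tree.
From S25 up to that node: 4 branches. From S17 up to the same node: 4 branches. Total: 4 + 4 = 8.

8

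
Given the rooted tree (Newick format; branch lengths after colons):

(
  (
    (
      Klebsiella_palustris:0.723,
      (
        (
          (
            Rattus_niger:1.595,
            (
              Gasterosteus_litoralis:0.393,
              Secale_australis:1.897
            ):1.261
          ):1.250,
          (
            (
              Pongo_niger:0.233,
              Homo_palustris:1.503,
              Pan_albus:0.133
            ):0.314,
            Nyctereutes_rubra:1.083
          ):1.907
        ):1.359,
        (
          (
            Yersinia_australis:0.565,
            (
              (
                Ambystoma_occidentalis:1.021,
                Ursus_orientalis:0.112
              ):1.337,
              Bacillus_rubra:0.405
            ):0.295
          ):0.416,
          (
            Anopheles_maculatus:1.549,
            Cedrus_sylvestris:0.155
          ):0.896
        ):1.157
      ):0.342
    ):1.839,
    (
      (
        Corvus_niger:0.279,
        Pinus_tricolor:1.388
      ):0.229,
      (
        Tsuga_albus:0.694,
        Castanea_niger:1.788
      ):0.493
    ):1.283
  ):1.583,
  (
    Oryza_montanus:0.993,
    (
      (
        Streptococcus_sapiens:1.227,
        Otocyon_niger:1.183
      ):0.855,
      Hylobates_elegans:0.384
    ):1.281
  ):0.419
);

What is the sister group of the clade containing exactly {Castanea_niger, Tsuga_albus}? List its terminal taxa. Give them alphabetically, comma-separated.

Corvus_niger, Pinus_tricolor

The clade containing exactly {Castanea_niger, Tsuga_albus} attaches to the tree at the node subtending ((Corvus_niger,Pinus_tricolor),(Tsuga_albus,Castanea_niger)).
The other lineage descending from that same node — the sister group — is (Corvus_niger,Pinus_tricolor); its 2 tips in alphabetical order are the answer.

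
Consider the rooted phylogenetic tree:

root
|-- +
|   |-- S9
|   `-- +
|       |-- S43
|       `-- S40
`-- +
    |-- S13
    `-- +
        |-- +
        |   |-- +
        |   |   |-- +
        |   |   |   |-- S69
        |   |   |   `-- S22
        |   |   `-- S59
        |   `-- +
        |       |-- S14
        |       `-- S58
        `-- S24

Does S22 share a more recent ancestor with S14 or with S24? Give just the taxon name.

The MRCA of S22 and S14 subtends (((S69,S22),S59),(S14,S58)) (5 taxa).
The MRCA of S22 and S24 subtends ((((S69,S22),S59),(S14,S58)),S24) (6 taxa).
The first is nested inside the second, so S22 shares a more recent common ancestor with S14.

S14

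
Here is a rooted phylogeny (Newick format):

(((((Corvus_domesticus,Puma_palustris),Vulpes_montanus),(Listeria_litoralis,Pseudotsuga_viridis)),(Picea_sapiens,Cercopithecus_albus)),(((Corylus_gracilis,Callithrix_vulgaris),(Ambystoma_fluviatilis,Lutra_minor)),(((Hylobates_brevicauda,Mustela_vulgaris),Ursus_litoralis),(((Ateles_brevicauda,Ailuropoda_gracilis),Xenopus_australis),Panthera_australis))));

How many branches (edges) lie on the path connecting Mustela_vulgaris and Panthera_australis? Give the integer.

5

The MRCA of Mustela_vulgaris and Panthera_australis is the node subtending (((Hylobates_brevicauda,Mustela_vulgaris),Ursus_litoralis),(((Ateles_brevicauda,Ailuropoda_gracilis),Xenopus_australis),Panthera_australis)).
From Mustela_vulgaris up to that node: 3 branches. From Panthera_australis up to the same node: 2 branches. Total: 3 + 2 = 5.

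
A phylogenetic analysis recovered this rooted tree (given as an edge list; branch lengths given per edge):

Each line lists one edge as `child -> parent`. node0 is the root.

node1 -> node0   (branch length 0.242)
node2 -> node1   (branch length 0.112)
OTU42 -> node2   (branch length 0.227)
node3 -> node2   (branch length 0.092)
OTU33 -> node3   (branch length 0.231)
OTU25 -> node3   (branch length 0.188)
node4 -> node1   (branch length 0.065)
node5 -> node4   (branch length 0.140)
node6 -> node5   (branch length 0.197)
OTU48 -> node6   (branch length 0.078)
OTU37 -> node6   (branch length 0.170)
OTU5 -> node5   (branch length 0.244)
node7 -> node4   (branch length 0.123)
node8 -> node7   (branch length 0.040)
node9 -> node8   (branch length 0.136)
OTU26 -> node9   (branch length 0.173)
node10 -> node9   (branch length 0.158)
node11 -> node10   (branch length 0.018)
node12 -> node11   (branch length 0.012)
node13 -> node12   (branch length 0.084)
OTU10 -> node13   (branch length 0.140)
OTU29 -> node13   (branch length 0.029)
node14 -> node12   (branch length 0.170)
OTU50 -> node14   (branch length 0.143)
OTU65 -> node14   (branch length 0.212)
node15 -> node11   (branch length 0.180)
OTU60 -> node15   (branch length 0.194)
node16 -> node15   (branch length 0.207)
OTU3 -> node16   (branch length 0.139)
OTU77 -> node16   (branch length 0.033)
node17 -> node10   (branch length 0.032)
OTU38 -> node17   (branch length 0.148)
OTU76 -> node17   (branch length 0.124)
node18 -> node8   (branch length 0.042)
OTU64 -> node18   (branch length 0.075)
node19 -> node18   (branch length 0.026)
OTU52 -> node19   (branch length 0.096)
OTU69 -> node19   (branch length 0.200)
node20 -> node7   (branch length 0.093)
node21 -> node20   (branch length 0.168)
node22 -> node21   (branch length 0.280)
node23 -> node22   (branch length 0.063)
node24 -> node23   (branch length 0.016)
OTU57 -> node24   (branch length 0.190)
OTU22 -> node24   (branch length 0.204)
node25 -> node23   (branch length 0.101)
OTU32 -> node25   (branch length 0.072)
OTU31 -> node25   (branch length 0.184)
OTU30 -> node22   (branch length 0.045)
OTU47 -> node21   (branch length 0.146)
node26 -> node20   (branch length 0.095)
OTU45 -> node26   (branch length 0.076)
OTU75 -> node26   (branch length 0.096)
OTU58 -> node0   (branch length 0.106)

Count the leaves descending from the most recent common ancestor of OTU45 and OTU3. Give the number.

21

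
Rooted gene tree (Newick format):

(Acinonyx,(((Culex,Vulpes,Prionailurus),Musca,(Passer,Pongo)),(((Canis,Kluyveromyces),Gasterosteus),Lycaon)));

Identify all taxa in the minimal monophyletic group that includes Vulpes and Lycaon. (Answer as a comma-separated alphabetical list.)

Canis, Culex, Gasterosteus, Kluyveromyces, Lycaon, Musca, Passer, Pongo, Prionailurus, Vulpes

Tracing Vulpes: it sits inside (Culex,Vulpes,Prionailurus).
Tracing Lycaon: it sits inside (((Canis,Kluyveromyces),Gasterosteus),Lycaon).
The smallest clade enclosing both is (((Culex,Vulpes,Prionailurus),Musca,(Passer,Pongo)),(((Canis,Kluyveromyces),Gasterosteus),Lycaon)); the answer is its 10 terminal taxa in alphabetical order.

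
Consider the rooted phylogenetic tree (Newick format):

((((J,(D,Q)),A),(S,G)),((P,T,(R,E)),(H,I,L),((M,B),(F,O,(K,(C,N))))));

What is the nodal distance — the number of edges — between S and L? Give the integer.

6

The MRCA of S and L is the root of the tree.
From S up to that node: 3 branches. From L up to the same node: 3 branches. Total: 3 + 3 = 6.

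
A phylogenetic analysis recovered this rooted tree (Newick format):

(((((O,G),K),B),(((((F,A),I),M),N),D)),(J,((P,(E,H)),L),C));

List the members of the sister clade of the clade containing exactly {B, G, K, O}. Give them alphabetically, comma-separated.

A, D, F, I, M, N

The clade containing exactly {B, G, K, O} attaches to the tree at the node subtending ((((O,G),K),B),(((((F,A),I),M),N),D)).
The other lineage descending from that same node — the sister group — is (((((F,A),I),M),N),D); its 6 tips in alphabetical order are the answer.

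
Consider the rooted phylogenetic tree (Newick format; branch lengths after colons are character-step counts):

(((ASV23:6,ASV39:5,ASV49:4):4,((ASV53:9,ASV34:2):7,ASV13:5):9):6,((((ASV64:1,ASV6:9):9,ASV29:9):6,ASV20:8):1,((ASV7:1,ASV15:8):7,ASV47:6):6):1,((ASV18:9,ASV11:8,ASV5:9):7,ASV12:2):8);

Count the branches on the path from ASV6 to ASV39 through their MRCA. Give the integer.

The MRCA of ASV6 and ASV39 is the root of the tree.
From ASV6 up to that node: 5 branches. From ASV39 up to the same node: 3 branches. Total: 5 + 3 = 8.

8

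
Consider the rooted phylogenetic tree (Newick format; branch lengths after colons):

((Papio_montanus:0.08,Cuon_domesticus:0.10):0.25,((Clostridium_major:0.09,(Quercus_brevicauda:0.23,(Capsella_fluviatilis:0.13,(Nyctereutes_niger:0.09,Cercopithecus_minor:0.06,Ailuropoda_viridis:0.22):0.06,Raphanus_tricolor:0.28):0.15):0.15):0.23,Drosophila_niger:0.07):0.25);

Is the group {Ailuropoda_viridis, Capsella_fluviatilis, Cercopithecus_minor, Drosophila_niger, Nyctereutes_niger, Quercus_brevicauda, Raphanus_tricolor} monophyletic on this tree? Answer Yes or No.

No

The MRCA of the listed taxa subtends ((Clostridium_major,(Quercus_brevicauda,(Capsella_fluviatilis,(Nyctereutes_niger,Cercopithecus_minor,Ailuropoda_viridis),Raphanus_tricolor))),Drosophila_niger).
That clade also contains Clostridium_major, which is not in the proposed group, so the group is not monophyletic.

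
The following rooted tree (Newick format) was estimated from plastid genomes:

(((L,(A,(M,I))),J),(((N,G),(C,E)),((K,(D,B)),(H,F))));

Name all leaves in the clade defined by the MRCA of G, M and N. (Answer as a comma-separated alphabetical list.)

A, B, C, D, E, F, G, H, I, J, K, L, M, N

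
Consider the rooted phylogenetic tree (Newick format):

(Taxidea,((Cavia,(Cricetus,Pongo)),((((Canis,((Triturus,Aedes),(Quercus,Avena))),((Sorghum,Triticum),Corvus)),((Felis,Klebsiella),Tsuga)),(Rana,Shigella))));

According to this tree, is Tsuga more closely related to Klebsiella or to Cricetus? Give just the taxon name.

Klebsiella

The MRCA of Tsuga and Klebsiella subtends ((Felis,Klebsiella),Tsuga) (3 taxa).
The MRCA of Tsuga and Cricetus subtends ((Cavia,(Cricetus,Pongo)),((((Canis,((Triturus,Aedes),(Quercus,Avena))),((Sorghum,Triticum),Corvus)),((Felis,Klebsiella),Tsuga)),(Rana,Shigella))) (16 taxa).
The first is nested inside the second, so Tsuga shares a more recent common ancestor with Klebsiella.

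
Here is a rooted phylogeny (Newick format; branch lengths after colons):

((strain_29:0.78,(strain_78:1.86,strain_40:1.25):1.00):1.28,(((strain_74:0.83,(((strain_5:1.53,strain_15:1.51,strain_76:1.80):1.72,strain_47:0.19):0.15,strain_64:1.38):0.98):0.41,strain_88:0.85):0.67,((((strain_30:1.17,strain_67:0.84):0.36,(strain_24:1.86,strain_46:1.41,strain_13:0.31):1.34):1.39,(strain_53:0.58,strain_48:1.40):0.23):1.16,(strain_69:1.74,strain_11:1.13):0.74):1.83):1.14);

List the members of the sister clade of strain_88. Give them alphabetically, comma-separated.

strain_15, strain_47, strain_5, strain_64, strain_74, strain_76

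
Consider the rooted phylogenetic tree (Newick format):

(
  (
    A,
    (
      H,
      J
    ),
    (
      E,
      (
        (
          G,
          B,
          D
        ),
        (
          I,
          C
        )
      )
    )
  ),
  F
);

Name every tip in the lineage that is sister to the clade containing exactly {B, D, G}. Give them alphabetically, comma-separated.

The clade containing exactly {B, D, G} attaches to the tree at the node subtending ((G,B,D),(I,C)).
The other lineage descending from that same node — the sister group — is (I,C); its 2 tips in alphabetical order are the answer.

C, I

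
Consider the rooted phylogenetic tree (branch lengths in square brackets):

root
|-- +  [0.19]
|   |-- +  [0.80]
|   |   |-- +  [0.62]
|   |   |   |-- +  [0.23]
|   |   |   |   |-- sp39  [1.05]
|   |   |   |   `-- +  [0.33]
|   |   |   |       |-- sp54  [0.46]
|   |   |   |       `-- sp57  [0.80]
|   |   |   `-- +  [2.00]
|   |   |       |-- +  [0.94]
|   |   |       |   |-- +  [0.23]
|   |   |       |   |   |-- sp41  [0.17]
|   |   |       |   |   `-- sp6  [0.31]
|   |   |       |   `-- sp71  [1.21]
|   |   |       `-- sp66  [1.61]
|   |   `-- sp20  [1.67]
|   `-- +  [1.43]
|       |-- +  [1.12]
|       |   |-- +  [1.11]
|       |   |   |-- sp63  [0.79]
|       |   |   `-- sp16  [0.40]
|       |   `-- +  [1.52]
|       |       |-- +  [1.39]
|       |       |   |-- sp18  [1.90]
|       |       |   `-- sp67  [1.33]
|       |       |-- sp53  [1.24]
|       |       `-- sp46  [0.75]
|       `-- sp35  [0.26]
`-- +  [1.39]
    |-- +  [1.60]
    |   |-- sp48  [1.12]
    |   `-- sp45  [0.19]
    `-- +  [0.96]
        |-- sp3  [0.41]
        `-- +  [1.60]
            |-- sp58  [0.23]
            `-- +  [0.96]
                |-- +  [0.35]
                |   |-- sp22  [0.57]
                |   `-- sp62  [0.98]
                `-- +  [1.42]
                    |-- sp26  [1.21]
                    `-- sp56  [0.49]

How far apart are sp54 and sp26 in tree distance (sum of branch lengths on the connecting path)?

10.17

The path runs sp54 → … → MRCA → … → sp26; the MRCA is the root of the tree.
Branch lengths along that path: 0.46 + 0.33 + 0.23 + 0.62 + 0.80 + 0.19 + 1.39 + 0.96 + 1.60 + 0.96 + 1.42 + 1.21 = 10.17.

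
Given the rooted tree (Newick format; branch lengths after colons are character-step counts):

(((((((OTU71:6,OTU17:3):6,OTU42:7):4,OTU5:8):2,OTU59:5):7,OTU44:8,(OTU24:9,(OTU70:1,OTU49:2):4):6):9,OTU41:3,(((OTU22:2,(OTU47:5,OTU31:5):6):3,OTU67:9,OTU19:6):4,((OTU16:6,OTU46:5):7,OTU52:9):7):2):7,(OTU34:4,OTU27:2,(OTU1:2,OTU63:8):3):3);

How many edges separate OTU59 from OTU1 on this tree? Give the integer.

The MRCA of OTU59 and OTU1 is the root of the tree.
From OTU59 up to that node: 4 branches. From OTU1 up to the same node: 3 branches. Total: 4 + 3 = 7.

7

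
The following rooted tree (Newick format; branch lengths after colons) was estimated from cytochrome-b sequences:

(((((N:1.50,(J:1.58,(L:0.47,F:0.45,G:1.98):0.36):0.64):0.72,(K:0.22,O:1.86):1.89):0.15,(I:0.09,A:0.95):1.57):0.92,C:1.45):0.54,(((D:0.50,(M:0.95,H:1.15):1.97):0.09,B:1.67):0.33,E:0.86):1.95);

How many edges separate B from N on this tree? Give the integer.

8

The MRCA of B and N is the root of the tree.
From B up to that node: 3 branches. From N up to the same node: 5 branches. Total: 3 + 5 = 8.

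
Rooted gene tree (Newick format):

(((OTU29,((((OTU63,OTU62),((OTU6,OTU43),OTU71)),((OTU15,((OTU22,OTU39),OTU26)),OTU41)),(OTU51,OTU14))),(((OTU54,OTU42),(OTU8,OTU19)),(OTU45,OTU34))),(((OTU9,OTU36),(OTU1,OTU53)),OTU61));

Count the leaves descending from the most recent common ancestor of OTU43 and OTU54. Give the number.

The MRCA of OTU43 and OTU54 is the node subtending ((OTU29,((((OTU63,OTU62),((OTU6,OTU43),OTU71)),((OTU15,((OTU22,OTU39),OTU26)),OTU41)),(OTU51,OTU14))),(((OTU54,OTU42),(OTU8,OTU19)),(OTU45,OTU34))).
That clade contains 19 terminal taxa: OTU14, OTU15, OTU19, OTU22, OTU26, OTU29, OTU34, OTU39, OTU41, OTU42, OTU43, OTU45, OTU51, OTU54, OTU6, OTU62, OTU63, OTU71, OTU8.

19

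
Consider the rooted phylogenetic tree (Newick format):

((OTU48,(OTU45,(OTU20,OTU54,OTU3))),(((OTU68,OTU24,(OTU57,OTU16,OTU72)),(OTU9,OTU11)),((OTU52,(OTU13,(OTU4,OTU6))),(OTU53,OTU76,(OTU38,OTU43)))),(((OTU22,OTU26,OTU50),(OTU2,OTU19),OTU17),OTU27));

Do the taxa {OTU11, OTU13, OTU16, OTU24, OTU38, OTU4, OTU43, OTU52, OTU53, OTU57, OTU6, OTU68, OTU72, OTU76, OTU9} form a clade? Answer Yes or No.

Yes

The most recent common ancestor of these taxa subtends (((OTU68,OTU24,(OTU57,OTU16,OTU72)),(OTU9,OTU11)),((OTU52,(OTU13,(OTU4,OTU6))),(OTU53,OTU76,(OTU38,OTU43)))).
That clade has exactly 15 tips — every listed taxon and nothing else — so the group is monophyletic.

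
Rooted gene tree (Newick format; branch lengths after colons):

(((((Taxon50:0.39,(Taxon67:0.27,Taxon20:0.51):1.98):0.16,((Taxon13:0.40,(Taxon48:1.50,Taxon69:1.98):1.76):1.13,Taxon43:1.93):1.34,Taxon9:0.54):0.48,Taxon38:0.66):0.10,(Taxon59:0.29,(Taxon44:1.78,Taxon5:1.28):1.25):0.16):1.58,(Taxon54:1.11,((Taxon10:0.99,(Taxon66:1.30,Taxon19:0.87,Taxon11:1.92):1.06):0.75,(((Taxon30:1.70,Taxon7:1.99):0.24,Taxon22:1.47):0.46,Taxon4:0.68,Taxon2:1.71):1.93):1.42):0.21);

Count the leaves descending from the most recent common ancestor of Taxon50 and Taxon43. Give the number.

The MRCA of Taxon50 and Taxon43 is the node subtending ((Taxon50,(Taxon67,Taxon20)),((Taxon13,(Taxon48,Taxon69)),Taxon43),Taxon9).
That clade contains 8 terminal taxa: Taxon13, Taxon20, Taxon43, Taxon48, Taxon50, Taxon67, Taxon69, Taxon9.

8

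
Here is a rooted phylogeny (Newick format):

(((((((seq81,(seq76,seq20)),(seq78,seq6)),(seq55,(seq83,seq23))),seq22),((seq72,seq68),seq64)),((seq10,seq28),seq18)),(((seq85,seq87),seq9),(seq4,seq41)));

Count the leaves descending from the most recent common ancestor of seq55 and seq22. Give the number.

The MRCA of seq55 and seq22 is the node subtending ((((seq81,(seq76,seq20)),(seq78,seq6)),(seq55,(seq83,seq23))),seq22).
That clade contains 9 terminal taxa: seq20, seq22, seq23, seq55, seq6, seq76, seq78, seq81, seq83.

9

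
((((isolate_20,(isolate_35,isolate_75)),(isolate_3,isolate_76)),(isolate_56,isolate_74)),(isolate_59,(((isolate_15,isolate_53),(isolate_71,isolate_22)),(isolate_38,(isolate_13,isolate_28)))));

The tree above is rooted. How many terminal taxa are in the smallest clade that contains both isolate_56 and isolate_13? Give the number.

The MRCA of isolate_56 and isolate_13 is the root, so the clade is the entire tree.
That clade contains 15 terminal taxa: isolate_13, isolate_15, isolate_20, isolate_22, isolate_28, isolate_3, isolate_35, isolate_38, isolate_53, isolate_56, isolate_59, isolate_71, isolate_74, isolate_75, isolate_76.

15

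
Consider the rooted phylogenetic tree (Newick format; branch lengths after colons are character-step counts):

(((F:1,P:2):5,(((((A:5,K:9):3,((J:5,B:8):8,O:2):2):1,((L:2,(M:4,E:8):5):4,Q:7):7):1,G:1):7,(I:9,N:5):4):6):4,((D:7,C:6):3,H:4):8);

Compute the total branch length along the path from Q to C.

49

The path runs Q → … → MRCA → … → C; the MRCA is the root of the tree.
Branch lengths along that path: 7 + 7 + 1 + 7 + 6 + 4 + 8 + 3 + 6 = 49.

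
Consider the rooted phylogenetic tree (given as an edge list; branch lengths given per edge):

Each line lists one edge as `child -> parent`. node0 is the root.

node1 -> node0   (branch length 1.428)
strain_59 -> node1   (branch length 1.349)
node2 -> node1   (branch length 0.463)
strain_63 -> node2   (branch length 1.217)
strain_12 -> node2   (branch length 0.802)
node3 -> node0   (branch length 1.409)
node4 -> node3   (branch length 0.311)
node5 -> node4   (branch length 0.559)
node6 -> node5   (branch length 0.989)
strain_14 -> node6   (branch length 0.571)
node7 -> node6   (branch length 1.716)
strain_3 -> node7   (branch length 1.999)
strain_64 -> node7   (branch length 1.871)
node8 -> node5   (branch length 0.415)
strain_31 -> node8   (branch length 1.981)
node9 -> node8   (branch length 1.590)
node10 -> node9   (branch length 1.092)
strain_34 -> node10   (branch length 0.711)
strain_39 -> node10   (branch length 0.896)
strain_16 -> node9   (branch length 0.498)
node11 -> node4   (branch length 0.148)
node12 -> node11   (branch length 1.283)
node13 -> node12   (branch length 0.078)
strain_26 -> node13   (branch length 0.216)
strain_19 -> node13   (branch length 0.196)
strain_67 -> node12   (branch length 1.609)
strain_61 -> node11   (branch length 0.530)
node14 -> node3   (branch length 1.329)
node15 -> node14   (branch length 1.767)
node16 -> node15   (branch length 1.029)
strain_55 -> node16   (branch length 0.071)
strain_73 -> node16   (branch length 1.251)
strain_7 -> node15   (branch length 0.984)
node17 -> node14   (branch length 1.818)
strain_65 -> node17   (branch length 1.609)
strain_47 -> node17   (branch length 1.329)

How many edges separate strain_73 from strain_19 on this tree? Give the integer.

The MRCA of strain_73 and strain_19 is the node subtending ((((strain_14,(strain_3,strain_64)),(strain_31,((strain_34,strain_39),strain_16))),(((strain_26,strain_19),strain_67),strain_61)),(((strain_55,strain_73),strain_7),(strain_65,strain_47))).
From strain_73 up to that node: 4 branches. From strain_19 up to the same node: 5 branches. Total: 4 + 5 = 9.

9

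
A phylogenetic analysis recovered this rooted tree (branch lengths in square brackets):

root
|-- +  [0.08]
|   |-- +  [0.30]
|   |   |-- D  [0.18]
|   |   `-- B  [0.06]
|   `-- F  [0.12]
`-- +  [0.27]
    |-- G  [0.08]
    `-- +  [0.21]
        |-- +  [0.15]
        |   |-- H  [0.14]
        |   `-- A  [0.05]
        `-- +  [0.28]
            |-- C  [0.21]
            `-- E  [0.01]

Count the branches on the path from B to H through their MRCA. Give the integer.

7

The MRCA of B and H is the root of the tree.
From B up to that node: 3 branches. From H up to the same node: 4 branches. Total: 3 + 4 = 7.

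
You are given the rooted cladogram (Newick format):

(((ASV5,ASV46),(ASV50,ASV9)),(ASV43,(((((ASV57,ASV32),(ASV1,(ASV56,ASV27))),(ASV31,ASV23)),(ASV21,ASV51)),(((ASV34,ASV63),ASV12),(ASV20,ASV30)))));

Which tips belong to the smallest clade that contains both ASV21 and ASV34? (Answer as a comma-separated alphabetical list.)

Tracing ASV21: it sits inside (ASV21,ASV51).
Tracing ASV34: it sits inside (ASV34,ASV63).
The smallest clade enclosing both is (((((ASV57,ASV32),(ASV1,(ASV56,ASV27))),(ASV31,ASV23)),(ASV21,ASV51)),(((ASV34,ASV63),ASV12),(ASV20,ASV30))); the answer is its 14 terminal taxa in alphabetical order.

ASV1, ASV12, ASV20, ASV21, ASV23, ASV27, ASV30, ASV31, ASV32, ASV34, ASV51, ASV56, ASV57, ASV63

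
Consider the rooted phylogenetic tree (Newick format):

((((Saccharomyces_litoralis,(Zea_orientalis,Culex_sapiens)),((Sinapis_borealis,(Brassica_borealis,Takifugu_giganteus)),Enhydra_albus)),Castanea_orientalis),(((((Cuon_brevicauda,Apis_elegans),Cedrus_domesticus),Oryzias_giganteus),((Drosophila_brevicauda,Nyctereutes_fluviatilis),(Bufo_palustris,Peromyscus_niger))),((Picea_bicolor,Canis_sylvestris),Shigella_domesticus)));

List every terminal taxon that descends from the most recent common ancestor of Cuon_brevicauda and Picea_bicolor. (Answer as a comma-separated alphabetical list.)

Tracing Cuon_brevicauda: it sits inside (Cuon_brevicauda,Apis_elegans).
Tracing Picea_bicolor: it sits inside (Picea_bicolor,Canis_sylvestris).
The smallest clade enclosing both is (((((Cuon_brevicauda,Apis_elegans),Cedrus_domesticus),Oryzias_giganteus),((Drosophila_brevicauda,Nyctereutes_fluviatilis),(Bufo_palustris,Peromyscus_niger))),((Picea_bicolor,Canis_sylvestris),Shigella_domesticus)); the answer is its 11 terminal taxa in alphabetical order.

Apis_elegans, Bufo_palustris, Canis_sylvestris, Cedrus_domesticus, Cuon_brevicauda, Drosophila_brevicauda, Nyctereutes_fluviatilis, Oryzias_giganteus, Peromyscus_niger, Picea_bicolor, Shigella_domesticus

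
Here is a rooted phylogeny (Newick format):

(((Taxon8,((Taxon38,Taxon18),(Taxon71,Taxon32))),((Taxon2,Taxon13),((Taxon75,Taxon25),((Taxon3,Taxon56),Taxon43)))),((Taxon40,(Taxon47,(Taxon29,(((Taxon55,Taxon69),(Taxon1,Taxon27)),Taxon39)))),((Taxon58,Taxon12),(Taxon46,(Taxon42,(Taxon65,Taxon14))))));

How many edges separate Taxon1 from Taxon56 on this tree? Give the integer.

The MRCA of Taxon1 and Taxon56 is the root of the tree.
From Taxon1 up to that node: 8 branches. From Taxon56 up to the same node: 6 branches. Total: 8 + 6 = 14.

14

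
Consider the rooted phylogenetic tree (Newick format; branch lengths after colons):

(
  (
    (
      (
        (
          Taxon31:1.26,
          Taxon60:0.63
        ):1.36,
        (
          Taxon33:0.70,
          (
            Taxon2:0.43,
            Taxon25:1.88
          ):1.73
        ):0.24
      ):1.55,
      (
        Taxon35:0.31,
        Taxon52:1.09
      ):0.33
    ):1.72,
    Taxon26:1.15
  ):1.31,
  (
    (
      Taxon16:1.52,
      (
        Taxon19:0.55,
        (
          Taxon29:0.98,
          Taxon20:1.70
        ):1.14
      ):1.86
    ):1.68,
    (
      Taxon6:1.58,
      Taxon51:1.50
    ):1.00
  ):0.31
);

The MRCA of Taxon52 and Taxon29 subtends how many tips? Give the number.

The MRCA of Taxon52 and Taxon29 is the root, so the clade is the entire tree.
That clade contains 14 terminal taxa: Taxon16, Taxon19, Taxon2, Taxon20, Taxon25, Taxon26, Taxon29, Taxon31, Taxon33, Taxon35, Taxon51, Taxon52, Taxon6, Taxon60.

14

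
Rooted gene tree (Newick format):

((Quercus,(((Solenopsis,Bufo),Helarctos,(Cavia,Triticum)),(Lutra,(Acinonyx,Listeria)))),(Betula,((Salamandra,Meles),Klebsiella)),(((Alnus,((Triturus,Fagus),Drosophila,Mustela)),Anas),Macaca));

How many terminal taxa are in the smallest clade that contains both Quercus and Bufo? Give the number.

The MRCA of Quercus and Bufo is the node subtending (Quercus,(((Solenopsis,Bufo),Helarctos,(Cavia,Triticum)),(Lutra,(Acinonyx,Listeria)))).
That clade contains 9 terminal taxa: Acinonyx, Bufo, Cavia, Helarctos, Listeria, Lutra, Quercus, Solenopsis, Triticum.

9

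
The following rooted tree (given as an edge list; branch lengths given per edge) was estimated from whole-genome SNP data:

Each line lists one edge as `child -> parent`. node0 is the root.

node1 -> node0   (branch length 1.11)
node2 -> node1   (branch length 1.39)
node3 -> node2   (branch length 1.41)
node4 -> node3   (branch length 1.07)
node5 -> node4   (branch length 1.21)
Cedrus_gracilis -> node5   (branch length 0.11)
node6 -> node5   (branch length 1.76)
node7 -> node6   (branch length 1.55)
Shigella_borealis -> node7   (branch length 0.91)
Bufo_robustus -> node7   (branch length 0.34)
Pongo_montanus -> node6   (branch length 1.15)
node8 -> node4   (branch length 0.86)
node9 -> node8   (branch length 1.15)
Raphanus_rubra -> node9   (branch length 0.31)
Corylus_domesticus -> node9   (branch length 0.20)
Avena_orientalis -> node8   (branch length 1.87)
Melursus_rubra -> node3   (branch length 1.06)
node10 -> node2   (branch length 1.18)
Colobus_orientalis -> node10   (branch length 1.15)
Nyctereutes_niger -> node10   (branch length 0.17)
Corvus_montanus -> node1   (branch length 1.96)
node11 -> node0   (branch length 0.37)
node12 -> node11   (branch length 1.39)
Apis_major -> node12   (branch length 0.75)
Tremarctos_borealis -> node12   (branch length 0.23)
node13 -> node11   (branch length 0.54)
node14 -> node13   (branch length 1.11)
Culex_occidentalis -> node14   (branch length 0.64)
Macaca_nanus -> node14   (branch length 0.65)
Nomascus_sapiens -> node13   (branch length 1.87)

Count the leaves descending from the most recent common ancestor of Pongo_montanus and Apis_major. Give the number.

The MRCA of Pongo_montanus and Apis_major is the root, so the clade is the entire tree.
That clade contains 16 terminal taxa: Apis_major, Avena_orientalis, Bufo_robustus, Cedrus_gracilis, Colobus_orientalis, Corvus_montanus, Corylus_domesticus, Culex_occidentalis, Macaca_nanus, Melursus_rubra, Nomascus_sapiens, Nyctereutes_niger, Pongo_montanus, Raphanus_rubra, Shigella_borealis, Tremarctos_borealis.

16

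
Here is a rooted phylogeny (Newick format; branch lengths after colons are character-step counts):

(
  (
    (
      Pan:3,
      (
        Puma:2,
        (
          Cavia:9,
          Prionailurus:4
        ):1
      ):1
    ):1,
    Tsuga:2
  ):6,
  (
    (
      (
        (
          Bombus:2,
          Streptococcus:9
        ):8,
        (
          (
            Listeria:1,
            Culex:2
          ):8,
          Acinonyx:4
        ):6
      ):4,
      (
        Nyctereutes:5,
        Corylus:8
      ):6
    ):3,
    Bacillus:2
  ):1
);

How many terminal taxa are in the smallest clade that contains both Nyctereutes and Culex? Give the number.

7

The MRCA of Nyctereutes and Culex is the node subtending (((Bombus,Streptococcus),((Listeria,Culex),Acinonyx)),(Nyctereutes,Corylus)).
That clade contains 7 terminal taxa: Acinonyx, Bombus, Corylus, Culex, Listeria, Nyctereutes, Streptococcus.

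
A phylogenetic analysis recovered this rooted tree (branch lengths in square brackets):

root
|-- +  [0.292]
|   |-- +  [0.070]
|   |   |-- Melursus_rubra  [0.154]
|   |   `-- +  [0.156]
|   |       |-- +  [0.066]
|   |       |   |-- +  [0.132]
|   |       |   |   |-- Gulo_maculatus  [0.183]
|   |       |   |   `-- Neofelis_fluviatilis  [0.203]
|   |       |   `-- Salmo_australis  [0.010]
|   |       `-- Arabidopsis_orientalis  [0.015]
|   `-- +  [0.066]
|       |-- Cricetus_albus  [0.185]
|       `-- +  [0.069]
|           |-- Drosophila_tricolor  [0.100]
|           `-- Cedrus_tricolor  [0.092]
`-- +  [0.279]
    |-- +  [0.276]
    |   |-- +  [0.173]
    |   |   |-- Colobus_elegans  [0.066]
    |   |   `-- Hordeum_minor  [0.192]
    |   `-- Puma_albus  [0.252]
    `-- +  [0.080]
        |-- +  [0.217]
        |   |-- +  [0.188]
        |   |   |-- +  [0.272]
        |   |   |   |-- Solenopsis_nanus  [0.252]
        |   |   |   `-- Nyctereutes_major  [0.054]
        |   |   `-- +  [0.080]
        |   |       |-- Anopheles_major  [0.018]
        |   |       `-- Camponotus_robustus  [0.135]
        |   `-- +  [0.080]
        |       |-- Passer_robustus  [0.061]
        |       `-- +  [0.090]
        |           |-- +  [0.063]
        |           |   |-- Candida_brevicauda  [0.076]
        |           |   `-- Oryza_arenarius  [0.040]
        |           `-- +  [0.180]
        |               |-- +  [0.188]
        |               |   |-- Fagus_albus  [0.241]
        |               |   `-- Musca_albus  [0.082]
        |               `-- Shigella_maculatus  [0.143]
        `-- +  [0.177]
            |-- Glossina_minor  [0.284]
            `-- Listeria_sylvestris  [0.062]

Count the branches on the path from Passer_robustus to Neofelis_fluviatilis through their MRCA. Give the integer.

11

The MRCA of Passer_robustus and Neofelis_fluviatilis is the root of the tree.
From Passer_robustus up to that node: 5 branches. From Neofelis_fluviatilis up to the same node: 6 branches. Total: 5 + 6 = 11.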